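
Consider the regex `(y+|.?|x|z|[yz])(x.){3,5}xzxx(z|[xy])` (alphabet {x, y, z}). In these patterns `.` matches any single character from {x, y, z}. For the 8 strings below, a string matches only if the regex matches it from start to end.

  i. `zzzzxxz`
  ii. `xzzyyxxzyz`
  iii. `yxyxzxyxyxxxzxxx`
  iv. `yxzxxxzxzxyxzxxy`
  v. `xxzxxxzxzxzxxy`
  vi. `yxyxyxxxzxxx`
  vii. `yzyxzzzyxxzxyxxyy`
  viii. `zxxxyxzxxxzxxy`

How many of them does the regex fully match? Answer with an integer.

5

i. `zzzzxxz` → no match
ii. `xzzyyxxzyz` → no match
iii → match
iv → match
v → match
vi. `yxyxyxxxzxxx` → match
vii → no match
viii → match
Total matched: 5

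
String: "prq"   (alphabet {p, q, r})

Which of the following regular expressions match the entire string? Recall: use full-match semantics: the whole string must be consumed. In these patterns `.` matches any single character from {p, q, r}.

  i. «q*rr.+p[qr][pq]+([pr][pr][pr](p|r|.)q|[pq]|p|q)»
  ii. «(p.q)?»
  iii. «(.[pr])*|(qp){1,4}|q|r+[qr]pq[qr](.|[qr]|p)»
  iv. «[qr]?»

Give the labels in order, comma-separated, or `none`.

i → no match
ii → match
iii → no match
iv → no match

ii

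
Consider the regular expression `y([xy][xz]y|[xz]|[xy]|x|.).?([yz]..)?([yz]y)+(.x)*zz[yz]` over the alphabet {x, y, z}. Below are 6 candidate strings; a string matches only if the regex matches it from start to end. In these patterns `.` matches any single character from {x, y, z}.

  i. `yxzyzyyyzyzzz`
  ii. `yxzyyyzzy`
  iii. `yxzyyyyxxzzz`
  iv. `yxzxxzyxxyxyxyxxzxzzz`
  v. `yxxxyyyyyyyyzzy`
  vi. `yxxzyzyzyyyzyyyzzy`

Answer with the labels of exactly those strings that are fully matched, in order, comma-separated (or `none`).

i, ii, iii, vi

i → match
ii → match
iii → match
iv → no match
v → no match
vi → match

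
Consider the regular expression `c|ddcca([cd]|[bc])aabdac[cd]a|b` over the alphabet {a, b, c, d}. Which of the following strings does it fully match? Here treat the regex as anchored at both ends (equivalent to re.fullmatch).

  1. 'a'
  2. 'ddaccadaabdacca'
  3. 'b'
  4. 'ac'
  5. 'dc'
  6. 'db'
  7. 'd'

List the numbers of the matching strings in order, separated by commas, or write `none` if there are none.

3

1 → no match
2 → no match
3 → match
4 → no match
5 → no match
6 → no match
7 → no match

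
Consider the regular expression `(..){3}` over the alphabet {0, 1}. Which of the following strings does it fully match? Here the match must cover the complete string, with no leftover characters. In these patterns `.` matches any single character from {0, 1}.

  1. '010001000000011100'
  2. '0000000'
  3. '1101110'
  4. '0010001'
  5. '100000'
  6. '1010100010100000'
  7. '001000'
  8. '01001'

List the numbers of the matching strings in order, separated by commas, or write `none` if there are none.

5, 7

1 → no match
2 → no match
3 → no match
4 → no match
5 → match
6 → no match
7 → match
8 → no match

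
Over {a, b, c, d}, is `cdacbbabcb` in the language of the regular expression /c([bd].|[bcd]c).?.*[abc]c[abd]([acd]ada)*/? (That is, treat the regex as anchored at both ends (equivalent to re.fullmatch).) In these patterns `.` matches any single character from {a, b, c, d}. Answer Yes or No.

Yes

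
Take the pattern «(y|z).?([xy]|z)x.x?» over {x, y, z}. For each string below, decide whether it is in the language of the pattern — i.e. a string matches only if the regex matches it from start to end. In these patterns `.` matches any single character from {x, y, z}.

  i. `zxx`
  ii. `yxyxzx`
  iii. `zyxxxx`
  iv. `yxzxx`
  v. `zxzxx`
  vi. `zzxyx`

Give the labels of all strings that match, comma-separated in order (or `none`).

i → no match
ii → match
iii → match
iv → match
v → match
vi → match

ii, iii, iv, v, vi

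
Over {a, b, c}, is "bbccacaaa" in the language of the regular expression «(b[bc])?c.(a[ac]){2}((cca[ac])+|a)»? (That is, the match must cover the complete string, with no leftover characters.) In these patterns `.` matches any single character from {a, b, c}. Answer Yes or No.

Yes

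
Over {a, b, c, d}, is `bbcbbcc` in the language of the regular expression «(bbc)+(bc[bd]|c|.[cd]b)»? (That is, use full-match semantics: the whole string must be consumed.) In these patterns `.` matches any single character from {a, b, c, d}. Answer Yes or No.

Yes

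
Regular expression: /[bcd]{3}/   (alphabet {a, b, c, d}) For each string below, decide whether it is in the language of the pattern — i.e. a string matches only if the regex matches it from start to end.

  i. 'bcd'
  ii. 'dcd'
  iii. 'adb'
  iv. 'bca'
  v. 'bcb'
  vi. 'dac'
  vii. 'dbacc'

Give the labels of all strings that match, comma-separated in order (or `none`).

i, ii, v

i → match
ii → match
iii → no match
iv → no match
v → match
vi → no match
vii → no match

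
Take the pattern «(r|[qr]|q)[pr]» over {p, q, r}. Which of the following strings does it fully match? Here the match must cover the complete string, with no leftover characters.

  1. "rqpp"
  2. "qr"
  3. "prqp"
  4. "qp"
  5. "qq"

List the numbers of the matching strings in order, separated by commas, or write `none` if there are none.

1 → no match
2 → match
3 → no match
4 → match
5 → no match

2, 4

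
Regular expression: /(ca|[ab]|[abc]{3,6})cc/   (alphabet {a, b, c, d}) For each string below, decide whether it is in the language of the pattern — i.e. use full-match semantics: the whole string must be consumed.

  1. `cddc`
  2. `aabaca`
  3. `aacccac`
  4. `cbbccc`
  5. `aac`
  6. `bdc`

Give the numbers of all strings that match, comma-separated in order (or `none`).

4

1 → no match — must end with `cc`
2 → no match — must end with `cc`
3 → no match — must end with `cc`
4 → match
5 → no match — must end with `cc`
6 → no match — must end with `cc`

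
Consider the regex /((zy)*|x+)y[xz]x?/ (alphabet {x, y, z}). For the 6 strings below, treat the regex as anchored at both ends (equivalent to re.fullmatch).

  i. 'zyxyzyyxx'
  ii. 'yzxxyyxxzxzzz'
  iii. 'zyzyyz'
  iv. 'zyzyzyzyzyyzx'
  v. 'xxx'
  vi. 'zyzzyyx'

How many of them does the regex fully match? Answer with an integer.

i → no match
ii → no match
iii → match
iv → match
v → no match
vi → no match
Total matched: 2

2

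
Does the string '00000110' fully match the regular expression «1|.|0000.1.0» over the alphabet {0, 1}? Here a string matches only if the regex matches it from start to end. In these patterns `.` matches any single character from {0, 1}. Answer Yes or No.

Yes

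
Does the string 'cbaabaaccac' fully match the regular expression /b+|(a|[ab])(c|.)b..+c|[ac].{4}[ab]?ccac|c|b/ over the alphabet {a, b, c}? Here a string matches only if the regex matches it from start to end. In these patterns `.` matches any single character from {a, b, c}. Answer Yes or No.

No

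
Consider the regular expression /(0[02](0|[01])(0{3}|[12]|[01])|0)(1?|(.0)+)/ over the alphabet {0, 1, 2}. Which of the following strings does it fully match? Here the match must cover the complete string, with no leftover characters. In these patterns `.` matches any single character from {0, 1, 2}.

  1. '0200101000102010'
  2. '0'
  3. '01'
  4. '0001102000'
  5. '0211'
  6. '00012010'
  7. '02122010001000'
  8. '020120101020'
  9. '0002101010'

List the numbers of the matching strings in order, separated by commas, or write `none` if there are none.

1 → match
2 → match
3 → match
4 → match
5 → match
6 → match
7 → match
8 → match
9 → match

1, 2, 3, 4, 5, 6, 7, 8, 9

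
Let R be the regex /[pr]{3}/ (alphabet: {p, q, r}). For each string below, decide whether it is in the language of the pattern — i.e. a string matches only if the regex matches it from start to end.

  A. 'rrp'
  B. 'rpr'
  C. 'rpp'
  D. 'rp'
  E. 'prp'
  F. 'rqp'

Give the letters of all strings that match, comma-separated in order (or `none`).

A → match
B → match
C → match
D → no match
E → match
F → no match

A, B, C, E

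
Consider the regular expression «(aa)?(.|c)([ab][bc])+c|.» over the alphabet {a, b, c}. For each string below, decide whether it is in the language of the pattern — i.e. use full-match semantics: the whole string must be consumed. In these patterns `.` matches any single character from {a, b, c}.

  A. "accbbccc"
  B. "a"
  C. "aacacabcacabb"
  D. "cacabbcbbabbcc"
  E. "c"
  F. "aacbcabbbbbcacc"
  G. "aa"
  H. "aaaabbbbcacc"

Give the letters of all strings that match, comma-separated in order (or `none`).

B, D, E, H

A → no match
B → match
C → no match
D → match
E → match
F → no match
G → no match
H → match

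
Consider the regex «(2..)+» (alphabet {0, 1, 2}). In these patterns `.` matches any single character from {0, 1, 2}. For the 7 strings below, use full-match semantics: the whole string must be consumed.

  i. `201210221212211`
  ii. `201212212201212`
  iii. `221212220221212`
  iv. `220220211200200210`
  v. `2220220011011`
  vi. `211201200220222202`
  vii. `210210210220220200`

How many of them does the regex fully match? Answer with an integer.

6

i → match
ii → match
iii → match
iv → match
v → no match
vi → match
vii → match
Total matched: 6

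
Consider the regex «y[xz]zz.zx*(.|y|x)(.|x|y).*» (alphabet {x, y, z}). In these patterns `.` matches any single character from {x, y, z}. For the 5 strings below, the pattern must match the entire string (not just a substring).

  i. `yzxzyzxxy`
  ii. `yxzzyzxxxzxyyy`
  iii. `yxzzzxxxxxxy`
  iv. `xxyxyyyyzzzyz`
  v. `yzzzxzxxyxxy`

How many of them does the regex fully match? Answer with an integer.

i → no match
ii → match
iii → no match
iv → no match — must start with `y`
v → match
Total matched: 2

2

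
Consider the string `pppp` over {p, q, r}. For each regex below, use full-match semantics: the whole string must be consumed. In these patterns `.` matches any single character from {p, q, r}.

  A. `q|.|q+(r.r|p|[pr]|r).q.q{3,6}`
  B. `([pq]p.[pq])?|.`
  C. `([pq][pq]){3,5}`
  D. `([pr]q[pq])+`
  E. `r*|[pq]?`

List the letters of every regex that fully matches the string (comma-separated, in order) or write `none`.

B

A → no match
B → match
C → no match
D → no match
E → no match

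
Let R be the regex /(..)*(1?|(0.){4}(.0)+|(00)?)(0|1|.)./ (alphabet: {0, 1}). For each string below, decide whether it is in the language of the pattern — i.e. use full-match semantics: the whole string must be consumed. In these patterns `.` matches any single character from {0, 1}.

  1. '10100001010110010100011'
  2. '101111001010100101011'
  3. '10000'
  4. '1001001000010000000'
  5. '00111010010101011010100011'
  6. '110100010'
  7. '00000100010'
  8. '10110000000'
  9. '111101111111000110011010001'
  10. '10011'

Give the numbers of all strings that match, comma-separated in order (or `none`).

1 → no match
2 → no match
3 → no match
4 → no match
5 → match
6 → no match
7 → no match
8 → no match
9 → no match
10 → no match

5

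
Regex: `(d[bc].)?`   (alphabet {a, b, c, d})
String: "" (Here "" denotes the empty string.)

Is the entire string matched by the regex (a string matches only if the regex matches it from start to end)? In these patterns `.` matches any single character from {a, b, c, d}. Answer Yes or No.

Yes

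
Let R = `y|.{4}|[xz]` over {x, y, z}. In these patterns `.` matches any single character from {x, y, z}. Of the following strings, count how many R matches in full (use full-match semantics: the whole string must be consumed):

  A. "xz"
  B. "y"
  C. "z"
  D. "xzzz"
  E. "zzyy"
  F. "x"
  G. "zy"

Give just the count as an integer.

A. "xz" → no match
B. "y" → match
C. "z" → match
D. "xzzz" → match
E. "zzyy" → match
F. "x" → match
G. "zy" → no match
Total matched: 5

5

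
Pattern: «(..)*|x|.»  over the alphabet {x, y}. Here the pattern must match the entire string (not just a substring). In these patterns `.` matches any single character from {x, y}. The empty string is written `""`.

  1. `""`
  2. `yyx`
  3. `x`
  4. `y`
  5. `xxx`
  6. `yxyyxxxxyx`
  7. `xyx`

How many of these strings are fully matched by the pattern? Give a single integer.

1 → match
2 → no match
3 → match
4 → match
5 → no match
6 → match
7 → no match
Total matched: 4

4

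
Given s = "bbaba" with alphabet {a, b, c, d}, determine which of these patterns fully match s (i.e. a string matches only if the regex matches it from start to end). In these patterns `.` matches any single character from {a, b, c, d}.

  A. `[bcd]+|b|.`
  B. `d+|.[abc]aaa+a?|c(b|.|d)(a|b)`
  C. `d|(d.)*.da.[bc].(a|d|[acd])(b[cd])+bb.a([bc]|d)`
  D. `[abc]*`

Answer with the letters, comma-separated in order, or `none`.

D

A → no match
B → no match
C → no match
D → match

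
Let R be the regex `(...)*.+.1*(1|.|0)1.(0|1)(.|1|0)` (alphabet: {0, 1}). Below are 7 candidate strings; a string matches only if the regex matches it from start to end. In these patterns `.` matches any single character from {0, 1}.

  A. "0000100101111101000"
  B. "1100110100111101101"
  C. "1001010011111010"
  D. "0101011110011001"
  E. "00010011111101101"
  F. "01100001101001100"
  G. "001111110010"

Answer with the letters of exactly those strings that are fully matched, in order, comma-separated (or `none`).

A, B, C, D, E, F

A → match
B → match
C → match
D → match
E → match
F → match
G → no match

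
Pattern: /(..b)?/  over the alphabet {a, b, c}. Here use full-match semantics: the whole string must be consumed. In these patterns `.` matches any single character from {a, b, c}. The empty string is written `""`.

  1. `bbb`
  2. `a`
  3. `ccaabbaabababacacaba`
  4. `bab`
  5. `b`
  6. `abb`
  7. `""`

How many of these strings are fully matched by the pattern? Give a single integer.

1 → match
2 → no match
3 → no match
4 → match
5 → no match
6 → match
7 → match
Total matched: 4

4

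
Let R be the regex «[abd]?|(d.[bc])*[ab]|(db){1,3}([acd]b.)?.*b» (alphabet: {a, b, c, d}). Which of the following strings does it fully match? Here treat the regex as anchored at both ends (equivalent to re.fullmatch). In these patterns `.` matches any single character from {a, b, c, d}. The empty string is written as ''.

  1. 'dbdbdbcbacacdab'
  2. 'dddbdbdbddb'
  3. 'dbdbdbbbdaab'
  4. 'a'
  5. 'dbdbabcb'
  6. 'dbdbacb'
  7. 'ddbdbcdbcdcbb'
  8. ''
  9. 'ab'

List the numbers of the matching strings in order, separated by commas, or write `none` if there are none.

1 → match
2. 'dddbdbdbddb' → no match
3. 'dbdbdbbbdaab' → match
4. 'a' → match
5. 'dbdbabcb' → match
6. 'dbdbacb' → match
7 → match
8. '' → match
9. 'ab' → no match

1, 3, 4, 5, 6, 7, 8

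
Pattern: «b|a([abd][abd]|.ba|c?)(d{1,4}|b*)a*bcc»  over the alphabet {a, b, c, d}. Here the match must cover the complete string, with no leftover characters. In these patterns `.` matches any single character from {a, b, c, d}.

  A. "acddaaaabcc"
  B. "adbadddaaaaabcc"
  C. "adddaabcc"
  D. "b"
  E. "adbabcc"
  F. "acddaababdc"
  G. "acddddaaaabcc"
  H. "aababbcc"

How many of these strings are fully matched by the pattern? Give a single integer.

7

A → match
B → match
C → match
D → match
E → match
F → no match
G → match
H → match
Total matched: 7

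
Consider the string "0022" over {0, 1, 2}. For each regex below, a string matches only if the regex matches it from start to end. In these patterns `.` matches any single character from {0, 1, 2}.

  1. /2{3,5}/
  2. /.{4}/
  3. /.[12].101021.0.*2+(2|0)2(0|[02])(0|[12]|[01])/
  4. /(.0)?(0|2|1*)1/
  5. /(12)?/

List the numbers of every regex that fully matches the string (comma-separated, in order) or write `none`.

1 → no match — must start with "2"
2 → match
3 → no match
4 → no match — must end with "1"
5 → no match

2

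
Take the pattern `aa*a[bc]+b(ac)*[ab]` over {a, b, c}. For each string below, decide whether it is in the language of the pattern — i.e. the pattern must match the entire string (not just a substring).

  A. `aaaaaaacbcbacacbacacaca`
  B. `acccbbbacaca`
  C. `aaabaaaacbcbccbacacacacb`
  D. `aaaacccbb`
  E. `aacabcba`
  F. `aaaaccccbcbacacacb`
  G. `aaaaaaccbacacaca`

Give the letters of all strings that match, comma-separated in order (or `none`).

A → no match
B → no match
C → no match
D → match
E → no match
F → match
G → match

D, F, G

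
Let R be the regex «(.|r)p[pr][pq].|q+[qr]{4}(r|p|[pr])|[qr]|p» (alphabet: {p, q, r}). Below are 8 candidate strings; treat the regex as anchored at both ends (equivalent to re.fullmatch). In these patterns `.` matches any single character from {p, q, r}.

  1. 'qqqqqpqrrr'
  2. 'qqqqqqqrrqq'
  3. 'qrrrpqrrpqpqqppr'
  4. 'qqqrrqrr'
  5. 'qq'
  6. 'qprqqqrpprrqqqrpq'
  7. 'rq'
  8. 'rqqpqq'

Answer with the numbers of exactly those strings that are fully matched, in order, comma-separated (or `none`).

1. 'qqqqqpqrrr' → no match
2. 'qqqqqqqrrqq' → no match
3 → no match
4. 'qqqrrqrr' → match
5. 'qq' → no match
6 → no match
7. 'rq' → no match
8. 'rqqpqq' → no match

4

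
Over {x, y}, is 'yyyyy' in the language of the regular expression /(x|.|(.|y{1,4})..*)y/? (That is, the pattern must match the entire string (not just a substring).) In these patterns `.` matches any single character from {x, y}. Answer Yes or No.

Yes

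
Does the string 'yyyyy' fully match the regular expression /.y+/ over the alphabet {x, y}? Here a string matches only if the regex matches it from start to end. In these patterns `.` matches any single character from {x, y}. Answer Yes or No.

Yes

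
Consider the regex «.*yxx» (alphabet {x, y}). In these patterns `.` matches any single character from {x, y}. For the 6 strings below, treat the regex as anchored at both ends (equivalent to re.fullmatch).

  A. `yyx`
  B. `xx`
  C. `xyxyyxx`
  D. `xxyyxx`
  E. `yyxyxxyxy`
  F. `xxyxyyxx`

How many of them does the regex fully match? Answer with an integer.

A. `yyx` → no match — must end with `yxx`
B. `xx` → no match — must end with `yxx`
C. `xyxyyxx` → match
D. `xxyyxx` → match
E. `yyxyxxyxy` → no match — must end with `yxx`
F. `xxyxyyxx` → match
Total matched: 3

3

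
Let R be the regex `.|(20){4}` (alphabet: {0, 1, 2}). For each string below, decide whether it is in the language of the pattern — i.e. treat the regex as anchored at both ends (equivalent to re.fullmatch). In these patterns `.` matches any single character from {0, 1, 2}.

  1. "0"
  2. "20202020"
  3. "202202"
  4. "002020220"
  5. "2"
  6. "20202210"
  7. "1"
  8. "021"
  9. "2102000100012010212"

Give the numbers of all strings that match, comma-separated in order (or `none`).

1 → match
2 → match
3 → no match
4 → no match
5 → match
6 → no match
7 → match
8 → no match
9 → no match

1, 2, 5, 7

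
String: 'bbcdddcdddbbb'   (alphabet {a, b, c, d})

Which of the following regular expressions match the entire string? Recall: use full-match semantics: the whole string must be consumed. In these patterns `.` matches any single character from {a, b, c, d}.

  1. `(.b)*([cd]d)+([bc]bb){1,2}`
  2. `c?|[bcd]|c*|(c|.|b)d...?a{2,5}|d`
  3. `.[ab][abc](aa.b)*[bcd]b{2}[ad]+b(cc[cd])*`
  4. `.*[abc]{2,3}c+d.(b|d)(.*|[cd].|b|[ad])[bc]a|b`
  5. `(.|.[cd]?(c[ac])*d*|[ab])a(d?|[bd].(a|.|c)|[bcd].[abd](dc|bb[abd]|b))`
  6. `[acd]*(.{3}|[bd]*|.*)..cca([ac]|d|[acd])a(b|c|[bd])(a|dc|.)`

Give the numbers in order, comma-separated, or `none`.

1

1 → match
2 → no match
3 → no match
4 → no match
5 → no match
6 → no match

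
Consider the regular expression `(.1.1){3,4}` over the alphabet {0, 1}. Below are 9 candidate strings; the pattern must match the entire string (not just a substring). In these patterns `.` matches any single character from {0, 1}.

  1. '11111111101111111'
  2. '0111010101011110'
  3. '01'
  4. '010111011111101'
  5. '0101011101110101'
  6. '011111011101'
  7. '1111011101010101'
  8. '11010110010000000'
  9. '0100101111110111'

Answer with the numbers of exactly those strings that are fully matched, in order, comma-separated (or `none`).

1 → no match
2 → no match — must end with '1'
3 → no match
4 → no match
5 → match
6 → match
7 → match
8 → no match — must end with '1'
9 → no match

5, 6, 7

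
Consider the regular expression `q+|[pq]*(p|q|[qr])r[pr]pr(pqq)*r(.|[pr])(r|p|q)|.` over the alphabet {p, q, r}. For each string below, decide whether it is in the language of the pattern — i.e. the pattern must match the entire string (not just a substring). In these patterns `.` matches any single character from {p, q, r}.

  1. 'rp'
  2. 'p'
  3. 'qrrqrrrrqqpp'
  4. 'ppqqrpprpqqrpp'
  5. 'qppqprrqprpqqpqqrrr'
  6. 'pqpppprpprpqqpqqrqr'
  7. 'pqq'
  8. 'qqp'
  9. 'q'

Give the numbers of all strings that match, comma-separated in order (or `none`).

1. 'rp' → no match
2. 'p' → match
3. 'qrrqrrrrqqpp' → no match
4 → match
5 → no match
6 → match
7. 'pqq' → no match
8. 'qqp' → no match
9. 'q' → match

2, 4, 6, 9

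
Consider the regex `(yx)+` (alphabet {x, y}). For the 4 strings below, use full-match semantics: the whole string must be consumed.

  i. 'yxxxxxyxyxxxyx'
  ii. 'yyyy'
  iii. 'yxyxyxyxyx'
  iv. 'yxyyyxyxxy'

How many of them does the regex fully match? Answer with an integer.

i → no match
ii → no match — must start with 'yx'
iii → match
iv → no match — must end with 'yx'
Total matched: 1

1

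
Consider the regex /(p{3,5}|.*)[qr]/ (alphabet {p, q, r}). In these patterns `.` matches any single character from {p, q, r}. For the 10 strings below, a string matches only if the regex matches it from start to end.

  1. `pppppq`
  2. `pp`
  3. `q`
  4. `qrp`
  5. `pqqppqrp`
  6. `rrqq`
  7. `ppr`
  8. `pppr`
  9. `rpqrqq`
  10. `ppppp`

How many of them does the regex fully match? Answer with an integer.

1 → match
2 → no match
3 → match
4 → no match
5 → no match
6 → match
7 → match
8 → match
9 → match
10 → no match
Total matched: 6

6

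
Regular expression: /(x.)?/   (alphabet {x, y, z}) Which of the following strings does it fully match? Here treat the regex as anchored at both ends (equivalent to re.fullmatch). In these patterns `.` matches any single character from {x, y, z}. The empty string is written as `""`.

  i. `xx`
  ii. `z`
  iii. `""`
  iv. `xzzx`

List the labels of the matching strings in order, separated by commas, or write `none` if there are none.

i, iii

i. `xx` → match
ii. `z` → no match
iii. `""` → match
iv. `xzzx` → no match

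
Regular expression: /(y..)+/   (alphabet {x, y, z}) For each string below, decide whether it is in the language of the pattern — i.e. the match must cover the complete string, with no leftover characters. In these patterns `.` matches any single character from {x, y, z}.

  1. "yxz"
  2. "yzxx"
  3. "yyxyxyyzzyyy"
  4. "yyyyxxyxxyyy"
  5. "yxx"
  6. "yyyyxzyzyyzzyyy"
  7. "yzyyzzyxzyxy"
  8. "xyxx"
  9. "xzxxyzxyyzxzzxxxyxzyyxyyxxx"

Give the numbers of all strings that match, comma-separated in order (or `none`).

1. "yxz" → match
2. "yzxx" → no match
3. "yyxyxyyzzyyy" → match
4. "yyyyxxyxxyyy" → match
5. "yxx" → match
6 → match
7. "yzyyzzyxzyxy" → match
8. "xyxx" → no match — must start with "y"
9 → no match — must start with "y"

1, 3, 4, 5, 6, 7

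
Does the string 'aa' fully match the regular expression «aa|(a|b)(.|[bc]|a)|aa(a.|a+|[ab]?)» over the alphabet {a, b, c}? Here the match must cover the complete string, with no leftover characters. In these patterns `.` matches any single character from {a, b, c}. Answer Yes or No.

Yes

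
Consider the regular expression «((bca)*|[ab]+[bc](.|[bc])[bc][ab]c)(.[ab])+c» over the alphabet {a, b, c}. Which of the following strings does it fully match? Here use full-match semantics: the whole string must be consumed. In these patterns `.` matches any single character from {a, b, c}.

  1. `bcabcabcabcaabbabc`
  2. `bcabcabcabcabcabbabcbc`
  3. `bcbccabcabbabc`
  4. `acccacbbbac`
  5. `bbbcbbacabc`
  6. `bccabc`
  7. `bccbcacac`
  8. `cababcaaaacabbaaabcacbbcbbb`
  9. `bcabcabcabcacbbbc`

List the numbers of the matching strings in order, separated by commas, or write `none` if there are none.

1 → no match
2 → match
3 → no match
4. `acccacbbbac` → match
5. `bbbcbbacabc` → match
6. `bccabc` → no match
7. `bccbcacac` → no match
8 → no match — must end with `c`
9 → match

2, 4, 5, 9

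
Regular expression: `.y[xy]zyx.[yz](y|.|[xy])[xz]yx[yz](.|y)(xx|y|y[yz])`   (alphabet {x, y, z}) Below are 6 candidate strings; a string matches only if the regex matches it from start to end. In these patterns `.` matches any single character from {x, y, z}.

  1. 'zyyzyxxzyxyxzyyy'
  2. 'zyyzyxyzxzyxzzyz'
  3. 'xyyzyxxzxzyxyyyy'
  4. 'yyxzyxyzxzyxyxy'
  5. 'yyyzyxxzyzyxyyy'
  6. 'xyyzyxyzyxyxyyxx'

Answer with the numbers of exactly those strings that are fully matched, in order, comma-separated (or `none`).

1 → match
2 → match
3 → match
4 → match
5 → match
6 → match

1, 2, 3, 4, 5, 6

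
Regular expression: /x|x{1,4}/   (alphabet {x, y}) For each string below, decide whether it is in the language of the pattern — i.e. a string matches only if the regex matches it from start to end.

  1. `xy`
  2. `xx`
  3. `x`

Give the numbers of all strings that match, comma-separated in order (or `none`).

2, 3

1 → no match — must end with `x`
2 → match
3 → match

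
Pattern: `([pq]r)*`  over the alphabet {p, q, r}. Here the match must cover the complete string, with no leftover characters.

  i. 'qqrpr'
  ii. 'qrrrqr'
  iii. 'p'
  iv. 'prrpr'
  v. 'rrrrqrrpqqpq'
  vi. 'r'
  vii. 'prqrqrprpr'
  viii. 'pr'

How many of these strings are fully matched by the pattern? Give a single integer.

i → no match
ii → no match
iii → no match
iv → no match
v → no match
vi → no match
vii → match
viii → match
Total matched: 2

2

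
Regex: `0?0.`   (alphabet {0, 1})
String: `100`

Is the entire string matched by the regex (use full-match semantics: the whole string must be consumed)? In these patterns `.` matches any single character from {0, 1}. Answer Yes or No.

No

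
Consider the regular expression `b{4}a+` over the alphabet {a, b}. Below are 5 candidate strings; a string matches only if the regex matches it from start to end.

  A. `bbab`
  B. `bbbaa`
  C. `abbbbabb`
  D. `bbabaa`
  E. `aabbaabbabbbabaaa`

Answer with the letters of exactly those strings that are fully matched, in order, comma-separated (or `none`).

none

A → no match — must end with `a`
B → no match
C → no match — must start with `b`
D → no match
E → no match — must start with `b`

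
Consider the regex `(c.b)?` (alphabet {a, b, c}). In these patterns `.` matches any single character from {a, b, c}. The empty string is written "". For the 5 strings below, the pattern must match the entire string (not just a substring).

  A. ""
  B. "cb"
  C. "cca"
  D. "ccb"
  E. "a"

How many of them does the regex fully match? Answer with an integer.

A → match
B → no match
C → no match
D → match
E → no match
Total matched: 2

2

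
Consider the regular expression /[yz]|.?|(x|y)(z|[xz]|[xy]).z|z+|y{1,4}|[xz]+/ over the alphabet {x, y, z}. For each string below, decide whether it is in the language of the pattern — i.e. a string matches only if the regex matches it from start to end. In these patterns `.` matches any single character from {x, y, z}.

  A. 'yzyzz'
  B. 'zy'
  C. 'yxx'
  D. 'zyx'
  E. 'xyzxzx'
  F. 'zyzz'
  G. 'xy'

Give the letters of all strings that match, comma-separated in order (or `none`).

none

A → no match
B → no match
C → no match
D → no match
E → no match
F → no match
G → no match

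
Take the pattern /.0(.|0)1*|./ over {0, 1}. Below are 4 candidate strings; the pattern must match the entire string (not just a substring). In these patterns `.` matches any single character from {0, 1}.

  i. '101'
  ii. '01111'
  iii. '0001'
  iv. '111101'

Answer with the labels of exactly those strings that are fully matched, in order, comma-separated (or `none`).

i, iii

i → match
ii → no match
iii → match
iv → no match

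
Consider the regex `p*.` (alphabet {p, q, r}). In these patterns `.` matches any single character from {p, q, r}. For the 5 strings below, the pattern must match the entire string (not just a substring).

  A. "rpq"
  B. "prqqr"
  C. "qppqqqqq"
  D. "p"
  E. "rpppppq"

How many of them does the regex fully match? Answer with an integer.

A → no match
B → no match
C → no match
D → match
E → no match
Total matched: 1

1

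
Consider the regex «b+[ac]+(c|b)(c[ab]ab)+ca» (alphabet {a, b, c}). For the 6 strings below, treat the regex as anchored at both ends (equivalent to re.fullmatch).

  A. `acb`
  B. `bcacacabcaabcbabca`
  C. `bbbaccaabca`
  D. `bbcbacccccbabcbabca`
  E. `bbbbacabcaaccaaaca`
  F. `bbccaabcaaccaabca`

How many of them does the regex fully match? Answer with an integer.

A → no match — must start with `b`
B → match
C → match
D → no match
E → no match — must end with `abca`
F → no match
Total matched: 2

2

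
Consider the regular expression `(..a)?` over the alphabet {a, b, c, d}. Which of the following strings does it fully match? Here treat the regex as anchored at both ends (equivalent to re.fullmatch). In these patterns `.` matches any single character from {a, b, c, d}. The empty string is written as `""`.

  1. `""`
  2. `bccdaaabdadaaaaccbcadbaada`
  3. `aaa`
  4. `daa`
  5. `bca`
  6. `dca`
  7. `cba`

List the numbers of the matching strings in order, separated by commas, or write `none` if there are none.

1. `""` → match
2 → no match
3. `aaa` → match
4. `daa` → match
5. `bca` → match
6. `dca` → match
7. `cba` → match

1, 3, 4, 5, 6, 7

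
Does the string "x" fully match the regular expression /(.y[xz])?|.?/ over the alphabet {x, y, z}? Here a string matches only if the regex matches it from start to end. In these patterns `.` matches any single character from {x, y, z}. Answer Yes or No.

Yes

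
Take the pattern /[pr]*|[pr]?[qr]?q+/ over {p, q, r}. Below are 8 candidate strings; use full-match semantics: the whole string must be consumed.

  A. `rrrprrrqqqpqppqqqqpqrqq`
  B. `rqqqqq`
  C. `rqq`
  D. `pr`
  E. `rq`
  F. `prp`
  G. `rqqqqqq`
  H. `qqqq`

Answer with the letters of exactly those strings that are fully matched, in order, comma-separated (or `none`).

A → no match
B → match
C → match
D → match
E → match
F → match
G → match
H → match

B, C, D, E, F, G, H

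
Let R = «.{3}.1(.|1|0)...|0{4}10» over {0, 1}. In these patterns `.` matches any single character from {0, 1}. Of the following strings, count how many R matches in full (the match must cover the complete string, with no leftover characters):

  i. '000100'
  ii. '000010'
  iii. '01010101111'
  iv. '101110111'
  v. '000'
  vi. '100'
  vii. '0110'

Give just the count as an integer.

i → no match
ii → match
iii → no match
iv → match
v → no match
vi → no match
vii → no match
Total matched: 2

2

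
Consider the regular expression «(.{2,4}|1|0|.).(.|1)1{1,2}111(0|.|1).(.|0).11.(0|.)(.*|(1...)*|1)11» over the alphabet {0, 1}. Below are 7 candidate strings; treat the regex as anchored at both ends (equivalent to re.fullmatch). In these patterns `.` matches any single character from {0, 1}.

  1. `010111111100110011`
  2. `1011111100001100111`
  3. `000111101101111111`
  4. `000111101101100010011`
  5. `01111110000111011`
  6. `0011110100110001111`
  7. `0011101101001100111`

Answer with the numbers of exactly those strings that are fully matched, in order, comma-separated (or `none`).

1 → match
2 → match
3 → match
4 → match
5 → match
6 → no match
7 → no match

1, 2, 3, 4, 5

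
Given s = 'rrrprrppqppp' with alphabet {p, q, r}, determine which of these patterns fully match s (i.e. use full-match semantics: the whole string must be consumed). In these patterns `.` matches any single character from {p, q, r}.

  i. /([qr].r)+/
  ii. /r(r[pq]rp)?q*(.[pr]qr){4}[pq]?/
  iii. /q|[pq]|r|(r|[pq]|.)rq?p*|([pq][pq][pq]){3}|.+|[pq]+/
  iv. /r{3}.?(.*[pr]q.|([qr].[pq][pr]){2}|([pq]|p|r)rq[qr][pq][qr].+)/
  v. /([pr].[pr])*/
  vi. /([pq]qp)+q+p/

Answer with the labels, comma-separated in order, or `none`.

iii, iv

i → no match — must end with 'r'
ii → no match
iii → match
iv → match
v → no match
vi → no match — must end with 'qp'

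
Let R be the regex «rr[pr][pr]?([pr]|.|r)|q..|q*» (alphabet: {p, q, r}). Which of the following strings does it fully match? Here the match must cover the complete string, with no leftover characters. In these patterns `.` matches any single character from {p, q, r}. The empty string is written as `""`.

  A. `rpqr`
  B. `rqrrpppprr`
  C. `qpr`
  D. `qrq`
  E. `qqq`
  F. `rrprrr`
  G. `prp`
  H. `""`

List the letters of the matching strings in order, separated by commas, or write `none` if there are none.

C, D, E, H

A → no match
B → no match
C → match
D → match
E → match
F → no match
G → no match
H → match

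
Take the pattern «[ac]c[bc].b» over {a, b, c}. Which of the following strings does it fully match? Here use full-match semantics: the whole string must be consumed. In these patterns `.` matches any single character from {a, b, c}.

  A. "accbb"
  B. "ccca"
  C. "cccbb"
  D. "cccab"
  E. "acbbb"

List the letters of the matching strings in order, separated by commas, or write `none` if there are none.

A, C, D, E

A → match
B → no match — must end with "b"
C → match
D → match
E → match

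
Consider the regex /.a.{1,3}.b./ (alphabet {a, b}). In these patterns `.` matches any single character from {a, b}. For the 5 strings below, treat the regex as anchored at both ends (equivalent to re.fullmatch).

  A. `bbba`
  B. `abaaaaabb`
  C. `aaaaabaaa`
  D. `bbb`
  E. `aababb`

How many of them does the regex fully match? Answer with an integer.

1

A. `bbba` → no match
B. `abaaaaabb` → no match
C. `aaaaabaaa` → no match
D. `bbb` → no match
E. `aababb` → match
Total matched: 1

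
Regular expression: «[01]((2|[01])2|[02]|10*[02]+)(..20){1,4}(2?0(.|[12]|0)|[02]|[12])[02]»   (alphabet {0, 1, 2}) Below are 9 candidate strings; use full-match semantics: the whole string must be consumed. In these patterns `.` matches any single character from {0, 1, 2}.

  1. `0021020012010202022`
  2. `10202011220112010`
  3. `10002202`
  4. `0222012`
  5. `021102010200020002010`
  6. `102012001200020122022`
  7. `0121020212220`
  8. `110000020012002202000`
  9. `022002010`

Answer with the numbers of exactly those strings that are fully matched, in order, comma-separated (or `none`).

1 → match
2 → no match
3 → no match
4 → no match
5 → no match
6 → match
7 → no match
8 → match
9 → match

1, 6, 8, 9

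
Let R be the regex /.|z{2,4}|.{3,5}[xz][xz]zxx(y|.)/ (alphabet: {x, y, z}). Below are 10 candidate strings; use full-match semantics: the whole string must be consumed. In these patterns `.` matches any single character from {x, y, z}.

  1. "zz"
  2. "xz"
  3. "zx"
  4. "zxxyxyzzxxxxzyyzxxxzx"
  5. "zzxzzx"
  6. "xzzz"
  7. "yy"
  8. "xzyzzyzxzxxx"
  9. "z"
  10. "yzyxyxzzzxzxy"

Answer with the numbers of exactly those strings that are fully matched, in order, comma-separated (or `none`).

1, 9

1 → match
2 → no match
3 → no match
4 → no match
5 → no match
6 → no match
7 → no match
8 → no match
9 → match
10 → no match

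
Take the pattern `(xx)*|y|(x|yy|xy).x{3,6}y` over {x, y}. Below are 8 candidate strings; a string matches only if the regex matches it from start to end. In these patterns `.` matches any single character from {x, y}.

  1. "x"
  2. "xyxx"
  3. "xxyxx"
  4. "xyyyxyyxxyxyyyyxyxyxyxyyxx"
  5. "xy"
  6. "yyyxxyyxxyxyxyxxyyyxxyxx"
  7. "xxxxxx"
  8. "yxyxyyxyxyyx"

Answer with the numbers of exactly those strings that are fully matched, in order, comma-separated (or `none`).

7

1 → no match
2 → no match
3 → no match
4 → no match
5 → no match
6 → no match
7 → match
8 → no match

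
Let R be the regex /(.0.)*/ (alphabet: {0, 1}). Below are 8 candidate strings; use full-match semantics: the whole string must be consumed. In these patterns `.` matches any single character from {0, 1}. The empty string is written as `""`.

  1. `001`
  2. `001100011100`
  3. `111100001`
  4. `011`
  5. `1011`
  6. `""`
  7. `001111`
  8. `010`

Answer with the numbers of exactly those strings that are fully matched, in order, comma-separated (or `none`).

1, 6

1 → match
2 → no match
3 → no match
4 → no match
5 → no match
6 → match
7 → no match
8 → no match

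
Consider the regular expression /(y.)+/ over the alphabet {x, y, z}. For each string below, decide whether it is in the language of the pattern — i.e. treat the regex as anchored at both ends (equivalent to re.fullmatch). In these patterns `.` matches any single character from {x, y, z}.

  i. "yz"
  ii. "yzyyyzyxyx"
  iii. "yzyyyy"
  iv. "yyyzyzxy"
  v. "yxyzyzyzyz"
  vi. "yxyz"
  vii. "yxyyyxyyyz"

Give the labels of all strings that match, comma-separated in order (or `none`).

i. "yz" → match
ii. "yzyyyzyxyx" → match
iii. "yzyyyy" → match
iv. "yyyzyzxy" → no match
v. "yxyzyzyzyz" → match
vi. "yxyz" → match
vii. "yxyyyxyyyz" → match

i, ii, iii, v, vi, vii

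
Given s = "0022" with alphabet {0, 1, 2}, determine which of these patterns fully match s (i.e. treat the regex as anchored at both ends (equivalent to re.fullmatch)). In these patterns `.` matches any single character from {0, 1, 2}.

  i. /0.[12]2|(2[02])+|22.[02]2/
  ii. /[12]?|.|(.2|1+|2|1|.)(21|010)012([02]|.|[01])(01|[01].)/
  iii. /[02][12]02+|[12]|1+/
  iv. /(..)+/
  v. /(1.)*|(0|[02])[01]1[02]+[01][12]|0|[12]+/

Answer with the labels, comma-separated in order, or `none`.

i, iv

i → match
ii → no match
iii → no match
iv → match
v → no match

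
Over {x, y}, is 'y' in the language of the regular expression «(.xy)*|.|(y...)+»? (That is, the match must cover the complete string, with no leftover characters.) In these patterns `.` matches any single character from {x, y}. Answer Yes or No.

Yes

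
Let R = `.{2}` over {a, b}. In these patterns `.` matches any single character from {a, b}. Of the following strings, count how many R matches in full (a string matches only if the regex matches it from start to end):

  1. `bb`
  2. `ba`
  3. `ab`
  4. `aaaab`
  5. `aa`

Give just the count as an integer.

1 → match
2 → match
3 → match
4 → no match
5 → match
Total matched: 4

4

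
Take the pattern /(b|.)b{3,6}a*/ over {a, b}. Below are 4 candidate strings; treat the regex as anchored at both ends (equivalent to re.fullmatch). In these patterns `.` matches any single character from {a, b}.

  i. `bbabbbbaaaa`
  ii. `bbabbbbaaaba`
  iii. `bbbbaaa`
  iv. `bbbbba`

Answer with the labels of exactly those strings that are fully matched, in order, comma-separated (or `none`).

i → no match
ii → no match
iii → match
iv → match

iii, iv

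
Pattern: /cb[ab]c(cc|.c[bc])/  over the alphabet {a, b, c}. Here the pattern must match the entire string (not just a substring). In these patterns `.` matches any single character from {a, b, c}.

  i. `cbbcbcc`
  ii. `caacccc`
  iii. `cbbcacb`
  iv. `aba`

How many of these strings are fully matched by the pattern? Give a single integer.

i → match
ii → no match — must start with `cb`
iii → match
iv → no match — must start with `cb`
Total matched: 2

2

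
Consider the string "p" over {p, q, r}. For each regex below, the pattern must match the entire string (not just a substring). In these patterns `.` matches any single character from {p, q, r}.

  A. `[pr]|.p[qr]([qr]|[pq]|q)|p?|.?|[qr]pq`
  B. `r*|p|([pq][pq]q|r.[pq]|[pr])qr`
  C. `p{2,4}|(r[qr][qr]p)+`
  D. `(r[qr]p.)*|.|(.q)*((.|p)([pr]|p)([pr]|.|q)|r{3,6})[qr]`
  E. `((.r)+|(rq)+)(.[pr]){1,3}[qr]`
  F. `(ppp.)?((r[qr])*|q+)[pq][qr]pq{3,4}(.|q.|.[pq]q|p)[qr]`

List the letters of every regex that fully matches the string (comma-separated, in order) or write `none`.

A → match
B → match
C → no match
D → match
E → no match
F → no match

A, B, D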